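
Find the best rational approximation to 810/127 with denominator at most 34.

185/29

Expand x = 810/127 as a continued fraction with the Euclidean algorithm:
  810 = 6*127 + 48, so a_0 = 6.
  127 = 2*48 + 31, so a_1 = 2.
  48 = 1*31 + 17, so a_2 = 1.
  31 = 1*17 + 14, so a_3 = 1.
  17 = 1*14 + 3, so a_4 = 1.
  14 = 4*3 + 2, so a_5 = 4.
  3 = 1*2 + 1, so a_6 = 1.
  2 = 2*1 + 0, so a_7 = 2.
so x = [6; 2, 1, 1, 1, 4, 1, 2].
Convergents (p_i = a_i*p_{i-1} + p_{i-2}, q_i = a_i*q_{i-1} + q_{i-2} with p_{-2}=0, p_{-1}=1, q_{-2}=1, q_{-1}=0), until the denominator exceeds 34:
  i=0: a_0=6, p_0 = 6*1 + 0 = 6, q_0 = 6*0 + 1 = 1.
  i=1: a_1=2, p_1 = 2*6 + 1 = 13, q_1 = 2*1 + 0 = 2.
  i=2: a_2=1, p_2 = 1*13 + 6 = 19, q_2 = 1*2 + 1 = 3.
  i=3: a_3=1, p_3 = 1*19 + 13 = 32, q_3 = 1*3 + 2 = 5.
  i=4: a_4=1, p_4 = 1*32 + 19 = 51, q_4 = 1*5 + 3 = 8.
  i=5: a_5=4, p_5 = 4*51 + 32 = 236, q_5 = 4*8 + 5 = 37.
q_5 = 37 > 34, so the last convergent with denominator <= 34 is p_4/q_4 = 51/8.
The closest fraction with denominator <= 34 is either p_4/q_4 or the intermediate fraction (k*p_4 + p_3)/(k*q_4 + q_3) with the largest k >= 1 whose denominator stays <= 34; these approach x as k grows, and every other convergent or intermediate fraction in range is farther away.
Largest k: floor((34 - q_3)/q_4) = floor((34 - 5)/8) = 3.
That gives (3*51 + 32)/(3*8 + 5) = 185/29.
Compare the errors: |x - 51/8| = |810*8 - 51*127|/(127*8) = 3/1016, and |x - 185/29| = |810*29 - 185*127|/(127*29) = 5/3683.
Cross-multiplying, 5*1016 = 5080 < 11049 = 3*3683, so 5/3683 is smaller: the intermediate fraction 185/29 is closer to x than 51/8.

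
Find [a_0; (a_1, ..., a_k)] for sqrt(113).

Write x_i = (sqrt(113) + m_i)/d_i with (m_0, d_0) = (0, 1). a_0 = floor(sqrt(113)) = 10, since 10^2 = 100 <= 113 < 121 = 11^2.
Iterate m_{i+1} = d_i*a_i - m_i, d_{i+1} = (113 - m_{i+1}^2)/d_i, a_{i+1} = floor((a_0 + m_{i+1})/d_{i+1}):
  m_1 = 1*10 - 0 = 10, d_1 = (113 - 10^2)/1 = 13/1 = 13, a_1 = floor((10 + 10)/13) = 1.
  m_2 = 13*1 - 10 = 3, d_2 = (113 - 3^2)/13 = 104/13 = 8, a_2 = floor((10 + 3)/8) = 1.
  m_3 = 8*1 - 3 = 5, d_3 = (113 - 5^2)/8 = 88/8 = 11, a_3 = floor((10 + 5)/11) = 1.
  m_4 = 11*1 - 5 = 6, d_4 = (113 - 6^2)/11 = 77/11 = 7, a_4 = floor((10 + 6)/7) = 2.
  m_5 = 7*2 - 6 = 8, d_5 = (113 - 8^2)/7 = 49/7 = 7, a_5 = floor((10 + 8)/7) = 2.
  m_6 = 7*2 - 8 = 6, d_6 = (113 - 6^2)/7 = 77/7 = 11, a_6 = floor((10 + 6)/11) = 1.
  m_7 = 11*1 - 6 = 5, d_7 = (113 - 5^2)/11 = 88/11 = 8, a_7 = floor((10 + 5)/8) = 1.
  m_8 = 8*1 - 5 = 3, d_8 = (113 - 3^2)/8 = 104/8 = 13, a_8 = floor((10 + 3)/13) = 1.
  m_9 = 13*1 - 3 = 10, d_9 = (113 - 10^2)/13 = 13/13 = 1, a_9 = floor((10 + 10)/1) = 20.
  m_10 = 1*20 - 10 = 10, d_10 = (113 - 10^2)/1 = 13/1 = 13: (m_10, d_10) = (m_1, d_1) = (10, 13), so from here the quotients repeat a_1, ..., a_9; the period length is 9.
Hence the expansion of sqrt(113) is a_0 = 10 followed by the repeating block 1, 1, 1, 2, 2, 1, 1, 1, 20 (period 9).

[10; (1, 1, 1, 2, 2, 1, 1, 1, 20)]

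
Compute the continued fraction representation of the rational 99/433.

[0; 4, 2, 1, 2, 12]

Run the Euclidean algorithm on 99 and 433; the successive quotients are the partial quotients a_0, a_1, ... (each step inverts the fractional part left over by the previous one):
  99 = 0*433 + 99, so a_0 = 0.
  433 = 4*99 + 37, so a_1 = 4.
  99 = 2*37 + 25, so a_2 = 2.
  37 = 1*25 + 12, so a_3 = 1.
  25 = 2*12 + 1, so a_4 = 2.
  12 = 12*1 + 0, so a_5 = 12.
The remainder reaches 0 after 6 divisions, so the expansion has 6 partial quotients, read off in order.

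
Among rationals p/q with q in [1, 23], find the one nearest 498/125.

Expand x = 498/125 as a continued fraction with the Euclidean algorithm:
  498 = 3*125 + 123, so a_0 = 3.
  125 = 1*123 + 2, so a_1 = 1.
  123 = 61*2 + 1, so a_2 = 61.
  2 = 2*1 + 0, so a_3 = 2.
so x = [3; 1, 61, 2].
Convergents (p_i = a_i*p_{i-1} + p_{i-2}, q_i = a_i*q_{i-1} + q_{i-2} with p_{-2}=0, p_{-1}=1, q_{-2}=1, q_{-1}=0), until the denominator exceeds 23:
  i=0: a_0=3, p_0 = 3*1 + 0 = 3, q_0 = 3*0 + 1 = 1.
  i=1: a_1=1, p_1 = 1*3 + 1 = 4, q_1 = 1*1 + 0 = 1.
  i=2: a_2=61, p_2 = 61*4 + 3 = 247, q_2 = 61*1 + 1 = 62.
q_2 = 62 > 23, so the last convergent with denominator <= 23 is p_1/q_1 = 4/1.
The closest fraction with denominator <= 23 is either p_1/q_1 or the intermediate fraction (k*p_1 + p_0)/(k*q_1 + q_0) with the largest k >= 1 whose denominator stays <= 23; these approach x as k grows, and every other convergent or intermediate fraction in range is farther away.
Largest k: floor((23 - q_0)/q_1) = floor((23 - 1)/1) = 22.
That gives (22*4 + 3)/(22*1 + 1) = 91/23.
Compare the errors: |x - 4/1| = |498*1 - 4*125|/(125*1) = 2/125, and |x - 91/23| = |498*23 - 91*125|/(125*23) = 79/2875.
Cross-multiplying, 2*2875 = 5750 < 9875 = 79*125, so 2/125 is smaller: the convergent 4/1 is closer to x than 91/23.

4/1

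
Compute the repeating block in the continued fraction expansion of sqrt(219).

[14; (1, 3, 1, 28)]

Write x_i = (sqrt(219) + m_i)/d_i with (m_0, d_0) = (0, 1). a_0 = floor(sqrt(219)) = 14, since 14^2 = 196 <= 219 < 225 = 15^2.
Iterate m_{i+1} = d_i*a_i - m_i, d_{i+1} = (219 - m_{i+1}^2)/d_i, a_{i+1} = floor((a_0 + m_{i+1})/d_{i+1}):
  m_1 = 1*14 - 0 = 14, d_1 = (219 - 14^2)/1 = 23/1 = 23, a_1 = floor((14 + 14)/23) = 1.
  m_2 = 23*1 - 14 = 9, d_2 = (219 - 9^2)/23 = 138/23 = 6, a_2 = floor((14 + 9)/6) = 3.
  m_3 = 6*3 - 9 = 9, d_3 = (219 - 9^2)/6 = 138/6 = 23, a_3 = floor((14 + 9)/23) = 1.
  m_4 = 23*1 - 9 = 14, d_4 = (219 - 14^2)/23 = 23/23 = 1, a_4 = floor((14 + 14)/1) = 28.
  m_5 = 1*28 - 14 = 14, d_5 = (219 - 14^2)/1 = 23/1 = 23: (m_5, d_5) = (m_1, d_1) = (14, 23), so from here the quotients repeat a_1, ..., a_4; the period length is 4.
Hence the expansion of sqrt(219) is a_0 = 14 followed by the repeating block 1, 3, 1, 28 (period 4).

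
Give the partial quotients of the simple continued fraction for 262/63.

[4; 6, 3, 3]

Run the Euclidean algorithm on 262 and 63; the successive quotients are the partial quotients a_0, a_1, ... (each step inverts the fractional part left over by the previous one):
  262 = 4*63 + 10, so a_0 = 4.
  63 = 6*10 + 3, so a_1 = 6.
  10 = 3*3 + 1, so a_2 = 3.
  3 = 3*1 + 0, so a_3 = 3.
The remainder reaches 0 after 4 divisions, so the expansion has 4 partial quotients, read off in order.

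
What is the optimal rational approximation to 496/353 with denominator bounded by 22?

Expand x = 496/353 as a continued fraction with the Euclidean algorithm:
  496 = 1*353 + 143, so a_0 = 1.
  353 = 2*143 + 67, so a_1 = 2.
  143 = 2*67 + 9, so a_2 = 2.
  67 = 7*9 + 4, so a_3 = 7.
  9 = 2*4 + 1, so a_4 = 2.
  4 = 4*1 + 0, so a_5 = 4.
so x = [1; 2, 2, 7, 2, 4].
Convergents (p_i = a_i*p_{i-1} + p_{i-2}, q_i = a_i*q_{i-1} + q_{i-2} with p_{-2}=0, p_{-1}=1, q_{-2}=1, q_{-1}=0), until the denominator exceeds 22:
  i=0: a_0=1, p_0 = 1*1 + 0 = 1, q_0 = 1*0 + 1 = 1.
  i=1: a_1=2, p_1 = 2*1 + 1 = 3, q_1 = 2*1 + 0 = 2.
  i=2: a_2=2, p_2 = 2*3 + 1 = 7, q_2 = 2*2 + 1 = 5.
  i=3: a_3=7, p_3 = 7*7 + 3 = 52, q_3 = 7*5 + 2 = 37.
q_3 = 37 > 22, so the last convergent with denominator <= 22 is p_2/q_2 = 7/5.
The closest fraction with denominator <= 22 is either p_2/q_2 or the intermediate fraction (k*p_2 + p_1)/(k*q_2 + q_1) with the largest k >= 1 whose denominator stays <= 22; these approach x as k grows, and every other convergent or intermediate fraction in range is farther away.
Largest k: floor((22 - q_1)/q_2) = floor((22 - 2)/5) = 4.
That gives (4*7 + 3)/(4*5 + 2) = 31/22.
Compare the errors: |x - 7/5| = |496*5 - 7*353|/(353*5) = 9/1765, and |x - 31/22| = |496*22 - 31*353|/(353*22) = 31/7766.
Cross-multiplying, 31*1765 = 54715 < 69894 = 9*7766, so 31/7766 is smaller: the intermediate fraction 31/22 is closer to x than 7/5.

31/22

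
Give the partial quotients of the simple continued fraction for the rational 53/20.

[2; 1, 1, 1, 6]

Run the Euclidean algorithm on 53 and 20; the successive quotients are the partial quotients a_0, a_1, ... (each step inverts the fractional part left over by the previous one):
  53 = 2*20 + 13, so a_0 = 2.
  20 = 1*13 + 7, so a_1 = 1.
  13 = 1*7 + 6, so a_2 = 1.
  7 = 1*6 + 1, so a_3 = 1.
  6 = 6*1 + 0, so a_4 = 6.
The remainder reaches 0 after 5 divisions, so the expansion has 5 partial quotients, read off in order.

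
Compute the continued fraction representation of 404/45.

Run the Euclidean algorithm on 404 and 45; the successive quotients are the partial quotients a_0, a_1, ... (each step inverts the fractional part left over by the previous one):
  404 = 8*45 + 44, so a_0 = 8.
  45 = 1*44 + 1, so a_1 = 1.
  44 = 44*1 + 0, so a_2 = 44.
The remainder reaches 0 after 3 divisions, so the expansion has 3 partial quotients, read off in order.

[8; 1, 44]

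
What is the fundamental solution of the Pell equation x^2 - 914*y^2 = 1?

(x, y) = (62563299, 2069410)

First expand sqrt(914) as a continued fraction. With x_i = (sqrt(914) + m_i)/d_i and (m_0, d_0) = (0, 1): a_0 = floor(sqrt(914)) = 30, since 30^2 = 900 <= 914 < 961 = 31^2.
Iterate m_{i+1} = d_i*a_i - m_i, d_{i+1} = (914 - m_{i+1}^2)/d_i, a_{i+1} = floor((a_0 + m_{i+1})/d_{i+1}):
  m_1 = 1*30 - 0 = 30, d_1 = (914 - 30^2)/1 = 14/1 = 14, a_1 = floor((30 + 30)/14) = 4.
  m_2 = 14*4 - 30 = 26, d_2 = (914 - 26^2)/14 = 238/14 = 17, a_2 = floor((30 + 26)/17) = 3.
  m_3 = 17*3 - 26 = 25, d_3 = (914 - 25^2)/17 = 289/17 = 17, a_3 = floor((30 + 25)/17) = 3.
  m_4 = 17*3 - 25 = 26, d_4 = (914 - 26^2)/17 = 238/17 = 14, a_4 = floor((30 + 26)/14) = 4.
  m_5 = 14*4 - 26 = 30, d_5 = (914 - 30^2)/14 = 14/14 = 1, a_5 = floor((30 + 30)/1) = 60.
  m_6 = 1*60 - 30 = 30, d_6 = (914 - 30^2)/1 = 14/1 = 14: (m_6, d_6) = (m_1, d_1) = (30, 14), so from here the quotients repeat a_1, ..., a_5; the period length is 5.
So sqrt(914) = [30; (4, 3, 3, 4, 60)] with period length k = 5.
k is odd, so (p_{k-1}, q_{k-1}) only solves x^2 - 914y^2 = -1 and the fundamental solution of x^2 - 914y^2 = 1 is (p_{2k-1}, q_{2k-1}) = (p_9, q_9); compute convergents through index 9, running through the period twice.
Convergents (p_i = a_i*p_{i-1} + p_{i-2}, q_i = a_i*q_{i-1} + q_{i-2} with p_{-2}=0, p_{-1}=1, q_{-2}=1, q_{-1}=0):
  i=0: a_0=30, p_0 = 30*1 + 0 = 30, q_0 = 30*0 + 1 = 1.
  i=1: a_1=4, p_1 = 4*30 + 1 = 121, q_1 = 4*1 + 0 = 4.
  i=2: a_2=3, p_2 = 3*121 + 30 = 393, q_2 = 3*4 + 1 = 13.
  i=3: a_3=3, p_3 = 3*393 + 121 = 1300, q_3 = 3*13 + 4 = 43.
  i=4: a_4=4, p_4 = 4*1300 + 393 = 5593, q_4 = 4*43 + 13 = 185.
  i=5: a_5=60, p_5 = 60*5593 + 1300 = 336880, q_5 = 60*185 + 43 = 11143.
  i=6: a_6=4, p_6 = 4*336880 + 5593 = 1353113, q_6 = 4*11143 + 185 = 44757.
  i=7: a_7=3, p_7 = 3*1353113 + 336880 = 4396219, q_7 = 3*44757 + 11143 = 145414.
  i=8: a_8=3, p_8 = 3*4396219 + 1353113 = 14541770, q_8 = 3*145414 + 44757 = 480999.
  i=9: a_9=4, p_9 = 4*14541770 + 4396219 = 62563299, q_9 = 4*480999 + 145414 = 2069410.
Indeed p_4^2 - 914*q_4^2 = 31281649 - 31281650 = -1, not +1.
Check: 62563299^2 - 914*2069410^2 = 3914166381763401 - 3914166381763400 = 1, so (x, y) = (62563299, 2069410) solves the equation, and by the theorem it is the least positive solution.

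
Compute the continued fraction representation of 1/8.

[0; 8]

Run the Euclidean algorithm on 1 and 8; the successive quotients are the partial quotients a_0, a_1, ... (each step inverts the fractional part left over by the previous one):
  1 = 0*8 + 1, so a_0 = 0.
  8 = 8*1 + 0, so a_1 = 8.
The remainder reaches 0 after 2 divisions, so the expansion has 2 partial quotients, read off in order.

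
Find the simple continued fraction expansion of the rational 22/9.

Run the Euclidean algorithm on 22 and 9; the successive quotients are the partial quotients a_0, a_1, ... (each step inverts the fractional part left over by the previous one):
  22 = 2*9 + 4, so a_0 = 2.
  9 = 2*4 + 1, so a_1 = 2.
  4 = 4*1 + 0, so a_2 = 4.
The remainder reaches 0 after 3 divisions, so the expansion has 3 partial quotients, read off in order.

[2; 2, 4]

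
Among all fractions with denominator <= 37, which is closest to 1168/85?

Expand x = 1168/85 as a continued fraction with the Euclidean algorithm:
  1168 = 13*85 + 63, so a_0 = 13.
  85 = 1*63 + 22, so a_1 = 1.
  63 = 2*22 + 19, so a_2 = 2.
  22 = 1*19 + 3, so a_3 = 1.
  19 = 6*3 + 1, so a_4 = 6.
  3 = 3*1 + 0, so a_5 = 3.
so x = [13; 1, 2, 1, 6, 3].
Convergents (p_i = a_i*p_{i-1} + p_{i-2}, q_i = a_i*q_{i-1} + q_{i-2} with p_{-2}=0, p_{-1}=1, q_{-2}=1, q_{-1}=0), until the denominator exceeds 37:
  i=0: a_0=13, p_0 = 13*1 + 0 = 13, q_0 = 13*0 + 1 = 1.
  i=1: a_1=1, p_1 = 1*13 + 1 = 14, q_1 = 1*1 + 0 = 1.
  i=2: a_2=2, p_2 = 2*14 + 13 = 41, q_2 = 2*1 + 1 = 3.
  i=3: a_3=1, p_3 = 1*41 + 14 = 55, q_3 = 1*3 + 1 = 4.
  i=4: a_4=6, p_4 = 6*55 + 41 = 371, q_4 = 6*4 + 3 = 27.
  i=5: a_5=3, p_5 = 3*371 + 55 = 1168, q_5 = 3*27 + 4 = 85.
q_5 = 85 > 37, so the last convergent with denominator <= 37 is p_4/q_4 = 371/27.
The closest fraction with denominator <= 37 is either p_4/q_4 or the intermediate fraction (k*p_4 + p_3)/(k*q_4 + q_3) with the largest k >= 1 whose denominator stays <= 37; these approach x as k grows, and every other convergent or intermediate fraction in range is farther away.
Largest k: floor((37 - q_3)/q_4) = floor((37 - 4)/27) = 1.
That gives (1*371 + 55)/(1*27 + 4) = 426/31.
Compare the errors: |x - 371/27| = |1168*27 - 371*85|/(85*27) = 1/2295, and |x - 426/31| = |1168*31 - 426*85|/(85*31) = 2/2635.
Cross-multiplying, 1*2635 = 2635 < 4590 = 2*2295, so 1/2295 is smaller: the convergent 371/27 is closer to x than 426/31.

371/27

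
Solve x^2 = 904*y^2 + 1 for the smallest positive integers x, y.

(x, y) = (451, 15)

First expand sqrt(904) as a continued fraction. With x_i = (sqrt(904) + m_i)/d_i and (m_0, d_0) = (0, 1): a_0 = floor(sqrt(904)) = 30, since 30^2 = 900 <= 904 < 961 = 31^2.
Iterate m_{i+1} = d_i*a_i - m_i, d_{i+1} = (904 - m_{i+1}^2)/d_i, a_{i+1} = floor((a_0 + m_{i+1})/d_{i+1}):
  m_1 = 1*30 - 0 = 30, d_1 = (904 - 30^2)/1 = 4/1 = 4, a_1 = floor((30 + 30)/4) = 15.
  m_2 = 4*15 - 30 = 30, d_2 = (904 - 30^2)/4 = 4/4 = 1, a_2 = floor((30 + 30)/1) = 60.
  m_3 = 1*60 - 30 = 30, d_3 = (904 - 30^2)/1 = 4/1 = 4: (m_3, d_3) = (m_1, d_1) = (30, 4), so from here the quotients repeat a_1, a_2; the period length is 2.
So sqrt(904) = [30; (15, 60)] with period length k = 2.
k is even, so the fundamental solution of x^2 - 904y^2 = 1 is (p_{k-1}, q_{k-1}) = (p_1, q_1); compute convergents through index 1.
Convergents (p_i = a_i*p_{i-1} + p_{i-2}, q_i = a_i*q_{i-1} + q_{i-2} with p_{-2}=0, p_{-1}=1, q_{-2}=1, q_{-1}=0):
  i=0: a_0=30, p_0 = 30*1 + 0 = 30, q_0 = 30*0 + 1 = 1.
  i=1: a_1=15, p_1 = 15*30 + 1 = 451, q_1 = 15*1 + 0 = 15.
Check: 451^2 - 904*15^2 = 203401 - 203400 = 1, so (x, y) = (451, 15) solves the equation, and by the theorem it is the least positive solution.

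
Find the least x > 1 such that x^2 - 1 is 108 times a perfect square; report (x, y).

(x, y) = (1351, 130)

First expand sqrt(108) as a continued fraction. With x_i = (sqrt(108) + m_i)/d_i and (m_0, d_0) = (0, 1): a_0 = floor(sqrt(108)) = 10, since 10^2 = 100 <= 108 < 121 = 11^2.
Iterate m_{i+1} = d_i*a_i - m_i, d_{i+1} = (108 - m_{i+1}^2)/d_i, a_{i+1} = floor((a_0 + m_{i+1})/d_{i+1}):
  m_1 = 1*10 - 0 = 10, d_1 = (108 - 10^2)/1 = 8/1 = 8, a_1 = floor((10 + 10)/8) = 2.
  m_2 = 8*2 - 10 = 6, d_2 = (108 - 6^2)/8 = 72/8 = 9, a_2 = floor((10 + 6)/9) = 1.
  m_3 = 9*1 - 6 = 3, d_3 = (108 - 3^2)/9 = 99/9 = 11, a_3 = floor((10 + 3)/11) = 1.
  m_4 = 11*1 - 3 = 8, d_4 = (108 - 8^2)/11 = 44/11 = 4, a_4 = floor((10 + 8)/4) = 4.
  m_5 = 4*4 - 8 = 8, d_5 = (108 - 8^2)/4 = 44/4 = 11, a_5 = floor((10 + 8)/11) = 1.
  m_6 = 11*1 - 8 = 3, d_6 = (108 - 3^2)/11 = 99/11 = 9, a_6 = floor((10 + 3)/9) = 1.
  m_7 = 9*1 - 3 = 6, d_7 = (108 - 6^2)/9 = 72/9 = 8, a_7 = floor((10 + 6)/8) = 2.
  m_8 = 8*2 - 6 = 10, d_8 = (108 - 10^2)/8 = 8/8 = 1, a_8 = floor((10 + 10)/1) = 20.
  m_9 = 1*20 - 10 = 10, d_9 = (108 - 10^2)/1 = 8/1 = 8: (m_9, d_9) = (m_1, d_1) = (10, 8), so from here the quotients repeat a_1, ..., a_8; the period length is 8.
So sqrt(108) = [10; (2, 1, 1, 4, 1, 1, 2, 20)] with period length k = 8.
k is even, so the fundamental solution of x^2 - 108y^2 = 1 is (p_{k-1}, q_{k-1}) = (p_7, q_7); compute convergents through index 7.
Convergents (p_i = a_i*p_{i-1} + p_{i-2}, q_i = a_i*q_{i-1} + q_{i-2} with p_{-2}=0, p_{-1}=1, q_{-2}=1, q_{-1}=0):
  i=0: a_0=10, p_0 = 10*1 + 0 = 10, q_0 = 10*0 + 1 = 1.
  i=1: a_1=2, p_1 = 2*10 + 1 = 21, q_1 = 2*1 + 0 = 2.
  i=2: a_2=1, p_2 = 1*21 + 10 = 31, q_2 = 1*2 + 1 = 3.
  i=3: a_3=1, p_3 = 1*31 + 21 = 52, q_3 = 1*3 + 2 = 5.
  i=4: a_4=4, p_4 = 4*52 + 31 = 239, q_4 = 4*5 + 3 = 23.
  i=5: a_5=1, p_5 = 1*239 + 52 = 291, q_5 = 1*23 + 5 = 28.
  i=6: a_6=1, p_6 = 1*291 + 239 = 530, q_6 = 1*28 + 23 = 51.
  i=7: a_7=2, p_7 = 2*530 + 291 = 1351, q_7 = 2*51 + 28 = 130.
Check: 1351^2 - 108*130^2 = 1825201 - 1825200 = 1, so (x, y) = (1351, 130) solves the equation, and by the theorem it is the least positive solution.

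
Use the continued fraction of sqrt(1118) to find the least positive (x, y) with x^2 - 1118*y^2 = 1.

First expand sqrt(1118) as a continued fraction. With x_i = (sqrt(1118) + m_i)/d_i and (m_0, d_0) = (0, 1): a_0 = floor(sqrt(1118)) = 33, since 33^2 = 1089 <= 1118 < 1156 = 34^2.
Iterate m_{i+1} = d_i*a_i - m_i, d_{i+1} = (1118 - m_{i+1}^2)/d_i, a_{i+1} = floor((a_0 + m_{i+1})/d_{i+1}):
  m_1 = 1*33 - 0 = 33, d_1 = (1118 - 33^2)/1 = 29/1 = 29, a_1 = floor((33 + 33)/29) = 2.
  m_2 = 29*2 - 33 = 25, d_2 = (1118 - 25^2)/29 = 493/29 = 17, a_2 = floor((33 + 25)/17) = 3.
  m_3 = 17*3 - 25 = 26, d_3 = (1118 - 26^2)/17 = 442/17 = 26, a_3 = floor((33 + 26)/26) = 2.
  m_4 = 26*2 - 26 = 26, d_4 = (1118 - 26^2)/26 = 442/26 = 17, a_4 = floor((33 + 26)/17) = 3.
  m_5 = 17*3 - 26 = 25, d_5 = (1118 - 25^2)/17 = 493/17 = 29, a_5 = floor((33 + 25)/29) = 2.
  m_6 = 29*2 - 25 = 33, d_6 = (1118 - 33^2)/29 = 29/29 = 1, a_6 = floor((33 + 33)/1) = 66.
  m_7 = 1*66 - 33 = 33, d_7 = (1118 - 33^2)/1 = 29/1 = 29: (m_7, d_7) = (m_1, d_1) = (33, 29), so from here the quotients repeat a_1, ..., a_6; the period length is 6.
So sqrt(1118) = [33; (2, 3, 2, 3, 2, 66)] with period length k = 6.
k is even, so the fundamental solution of x^2 - 1118y^2 = 1 is (p_{k-1}, q_{k-1}) = (p_5, q_5); compute convergents through index 5.
Convergents (p_i = a_i*p_{i-1} + p_{i-2}, q_i = a_i*q_{i-1} + q_{i-2} with p_{-2}=0, p_{-1}=1, q_{-2}=1, q_{-1}=0):
  i=0: a_0=33, p_0 = 33*1 + 0 = 33, q_0 = 33*0 + 1 = 1.
  i=1: a_1=2, p_1 = 2*33 + 1 = 67, q_1 = 2*1 + 0 = 2.
  i=2: a_2=3, p_2 = 3*67 + 33 = 234, q_2 = 3*2 + 1 = 7.
  i=3: a_3=2, p_3 = 2*234 + 67 = 535, q_3 = 2*7 + 2 = 16.
  i=4: a_4=3, p_4 = 3*535 + 234 = 1839, q_4 = 3*16 + 7 = 55.
  i=5: a_5=2, p_5 = 2*1839 + 535 = 4213, q_5 = 2*55 + 16 = 126.
Check: 4213^2 - 1118*126^2 = 17749369 - 17749368 = 1, so (x, y) = (4213, 126) solves the equation, and by the theorem it is the least positive solution.

(x, y) = (4213, 126)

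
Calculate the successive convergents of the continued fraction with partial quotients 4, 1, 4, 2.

4/1, 5/1, 24/5, 53/11

Using the convergent recurrence p_i = a_i*p_{i-1} + p_{i-2}, q_i = a_i*q_{i-1} + q_{i-2} with p_{-2}=0, p_{-1}=1, q_{-2}=1, q_{-1}=0:
  i=0: a_0=4, p_0 = 4*1 + 0 = 4, q_0 = 4*0 + 1 = 1.
  i=1: a_1=1, p_1 = 1*4 + 1 = 5, q_1 = 1*1 + 0 = 1.
  i=2: a_2=4, p_2 = 4*5 + 4 = 24, q_2 = 4*1 + 1 = 5.
  i=3: a_3=2, p_3 = 2*24 + 5 = 53, q_3 = 2*5 + 1 = 11.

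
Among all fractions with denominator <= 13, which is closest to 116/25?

Expand x = 116/25 as a continued fraction with the Euclidean algorithm:
  116 = 4*25 + 16, so a_0 = 4.
  25 = 1*16 + 9, so a_1 = 1.
  16 = 1*9 + 7, so a_2 = 1.
  9 = 1*7 + 2, so a_3 = 1.
  7 = 3*2 + 1, so a_4 = 3.
  2 = 2*1 + 0, so a_5 = 2.
so x = [4; 1, 1, 1, 3, 2].
Convergents (p_i = a_i*p_{i-1} + p_{i-2}, q_i = a_i*q_{i-1} + q_{i-2} with p_{-2}=0, p_{-1}=1, q_{-2}=1, q_{-1}=0), until the denominator exceeds 13:
  i=0: a_0=4, p_0 = 4*1 + 0 = 4, q_0 = 4*0 + 1 = 1.
  i=1: a_1=1, p_1 = 1*4 + 1 = 5, q_1 = 1*1 + 0 = 1.
  i=2: a_2=1, p_2 = 1*5 + 4 = 9, q_2 = 1*1 + 1 = 2.
  i=3: a_3=1, p_3 = 1*9 + 5 = 14, q_3 = 1*2 + 1 = 3.
  i=4: a_4=3, p_4 = 3*14 + 9 = 51, q_4 = 3*3 + 2 = 11.
  i=5: a_5=2, p_5 = 2*51 + 14 = 116, q_5 = 2*11 + 3 = 25.
q_5 = 25 > 13, so the last convergent with denominator <= 13 is p_4/q_4 = 51/11.
The closest fraction with denominator <= 13 is either p_4/q_4 or the intermediate fraction (k*p_4 + p_3)/(k*q_4 + q_3) with the largest k >= 1 whose denominator stays <= 13; these approach x as k grows, and every other convergent or intermediate fraction in range is farther away.
Largest k: floor((13 - q_3)/q_4) = floor((13 - 3)/11) = 0.
Since k = 0, no intermediate fraction beyond p_4/q_4 has denominator <= 13, so the convergent 51/11 is the closest (its error is |116*11 - 51*25|/(25*11) = 1/275).

51/11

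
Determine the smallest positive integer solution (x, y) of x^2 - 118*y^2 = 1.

First expand sqrt(118) as a continued fraction. With x_i = (sqrt(118) + m_i)/d_i and (m_0, d_0) = (0, 1): a_0 = floor(sqrt(118)) = 10, since 10^2 = 100 <= 118 < 121 = 11^2.
Iterate m_{i+1} = d_i*a_i - m_i, d_{i+1} = (118 - m_{i+1}^2)/d_i, a_{i+1} = floor((a_0 + m_{i+1})/d_{i+1}):
  m_1 = 1*10 - 0 = 10, d_1 = (118 - 10^2)/1 = 18/1 = 18, a_1 = floor((10 + 10)/18) = 1.
  m_2 = 18*1 - 10 = 8, d_2 = (118 - 8^2)/18 = 54/18 = 3, a_2 = floor((10 + 8)/3) = 6.
  m_3 = 3*6 - 8 = 10, d_3 = (118 - 10^2)/3 = 18/3 = 6, a_3 = floor((10 + 10)/6) = 3.
  m_4 = 6*3 - 10 = 8, d_4 = (118 - 8^2)/6 = 54/6 = 9, a_4 = floor((10 + 8)/9) = 2.
  m_5 = 9*2 - 8 = 10, d_5 = (118 - 10^2)/9 = 18/9 = 2, a_5 = floor((10 + 10)/2) = 10.
  m_6 = 2*10 - 10 = 10, d_6 = (118 - 10^2)/2 = 18/2 = 9, a_6 = floor((10 + 10)/9) = 2.
  m_7 = 9*2 - 10 = 8, d_7 = (118 - 8^2)/9 = 54/9 = 6, a_7 = floor((10 + 8)/6) = 3.
  m_8 = 6*3 - 8 = 10, d_8 = (118 - 10^2)/6 = 18/6 = 3, a_8 = floor((10 + 10)/3) = 6.
  m_9 = 3*6 - 10 = 8, d_9 = (118 - 8^2)/3 = 54/3 = 18, a_9 = floor((10 + 8)/18) = 1.
  m_10 = 18*1 - 8 = 10, d_10 = (118 - 10^2)/18 = 18/18 = 1, a_10 = floor((10 + 10)/1) = 20.
  m_11 = 1*20 - 10 = 10, d_11 = (118 - 10^2)/1 = 18/1 = 18: (m_11, d_11) = (m_1, d_1) = (10, 18), so from here the quotients repeat a_1, ..., a_10; the period length is 10.
So sqrt(118) = [10; (1, 6, 3, 2, 10, 2, 3, 6, 1, 20)] with period length k = 10.
k is even, so the fundamental solution of x^2 - 118y^2 = 1 is (p_{k-1}, q_{k-1}) = (p_9, q_9); compute convergents through index 9.
Convergents (p_i = a_i*p_{i-1} + p_{i-2}, q_i = a_i*q_{i-1} + q_{i-2} with p_{-2}=0, p_{-1}=1, q_{-2}=1, q_{-1}=0):
  i=0: a_0=10, p_0 = 10*1 + 0 = 10, q_0 = 10*0 + 1 = 1.
  i=1: a_1=1, p_1 = 1*10 + 1 = 11, q_1 = 1*1 + 0 = 1.
  i=2: a_2=6, p_2 = 6*11 + 10 = 76, q_2 = 6*1 + 1 = 7.
  i=3: a_3=3, p_3 = 3*76 + 11 = 239, q_3 = 3*7 + 1 = 22.
  i=4: a_4=2, p_4 = 2*239 + 76 = 554, q_4 = 2*22 + 7 = 51.
  i=5: a_5=10, p_5 = 10*554 + 239 = 5779, q_5 = 10*51 + 22 = 532.
  i=6: a_6=2, p_6 = 2*5779 + 554 = 12112, q_6 = 2*532 + 51 = 1115.
  i=7: a_7=3, p_7 = 3*12112 + 5779 = 42115, q_7 = 3*1115 + 532 = 3877.
  i=8: a_8=6, p_8 = 6*42115 + 12112 = 264802, q_8 = 6*3877 + 1115 = 24377.
  i=9: a_9=1, p_9 = 1*264802 + 42115 = 306917, q_9 = 1*24377 + 3877 = 28254.
Check: 306917^2 - 118*28254^2 = 94198044889 - 94198044888 = 1, so (x, y) = (306917, 28254) solves the equation, and by the theorem it is the least positive solution.

(x, y) = (306917, 28254)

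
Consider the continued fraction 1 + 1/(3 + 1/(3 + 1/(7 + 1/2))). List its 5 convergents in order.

1/1, 4/3, 13/10, 95/73, 203/156

Using the convergent recurrence p_i = a_i*p_{i-1} + p_{i-2}, q_i = a_i*q_{i-1} + q_{i-2} with p_{-2}=0, p_{-1}=1, q_{-2}=1, q_{-1}=0:
  i=0: a_0=1, p_0 = 1*1 + 0 = 1, q_0 = 1*0 + 1 = 1.
  i=1: a_1=3, p_1 = 3*1 + 1 = 4, q_1 = 3*1 + 0 = 3.
  i=2: a_2=3, p_2 = 3*4 + 1 = 13, q_2 = 3*3 + 1 = 10.
  i=3: a_3=7, p_3 = 7*13 + 4 = 95, q_3 = 7*10 + 3 = 73.
  i=4: a_4=2, p_4 = 2*95 + 13 = 203, q_4 = 2*73 + 10 = 156.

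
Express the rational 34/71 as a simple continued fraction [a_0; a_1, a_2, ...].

Run the Euclidean algorithm on 34 and 71; the successive quotients are the partial quotients a_0, a_1, ... (each step inverts the fractional part left over by the previous one):
  34 = 0*71 + 34, so a_0 = 0.
  71 = 2*34 + 3, so a_1 = 2.
  34 = 11*3 + 1, so a_2 = 11.
  3 = 3*1 + 0, so a_3 = 3.
The remainder reaches 0 after 4 divisions, so the expansion has 4 partial quotients, read off in order.

[0; 2, 11, 3]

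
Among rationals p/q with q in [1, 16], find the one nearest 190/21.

Expand x = 190/21 as a continued fraction with the Euclidean algorithm:
  190 = 9*21 + 1, so a_0 = 9.
  21 = 21*1 + 0, so a_1 = 21.
so x = [9; 21].
Convergents (p_i = a_i*p_{i-1} + p_{i-2}, q_i = a_i*q_{i-1} + q_{i-2} with p_{-2}=0, p_{-1}=1, q_{-2}=1, q_{-1}=0), until the denominator exceeds 16:
  i=0: a_0=9, p_0 = 9*1 + 0 = 9, q_0 = 9*0 + 1 = 1.
  i=1: a_1=21, p_1 = 21*9 + 1 = 190, q_1 = 21*1 + 0 = 21.
q_1 = 21 > 16, so the last convergent with denominator <= 16 is p_0/q_0 = 9/1.
The closest fraction with denominator <= 16 is either p_0/q_0 or the intermediate fraction (k*p_0 + p_{-1})/(k*q_0 + q_{-1}) with the largest k >= 1 whose denominator stays <= 16; these approach x as k grows, and every other convergent or intermediate fraction in range is farther away.
Largest k: floor((16 - q_{-1})/q_0) = floor((16 - 0)/1) = 16 (using the seeds p_{-1} = 1, q_{-1} = 0).
That gives (16*9 + 1)/(16*1 + 0) = 145/16.
Compare the errors: |x - 9/1| = |190*1 - 9*21|/(21*1) = 1/21, and |x - 145/16| = |190*16 - 145*21|/(21*16) = 5/336.
Cross-multiplying, 5*21 = 105 < 336 = 1*336, so 5/336 is smaller: the intermediate fraction 145/16 is closer to x than 9/1.

145/16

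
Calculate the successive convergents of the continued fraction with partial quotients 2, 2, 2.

Using the convergent recurrence p_i = a_i*p_{i-1} + p_{i-2}, q_i = a_i*q_{i-1} + q_{i-2} with p_{-2}=0, p_{-1}=1, q_{-2}=1, q_{-1}=0:
  i=0: a_0=2, p_0 = 2*1 + 0 = 2, q_0 = 2*0 + 1 = 1.
  i=1: a_1=2, p_1 = 2*2 + 1 = 5, q_1 = 2*1 + 0 = 2.
  i=2: a_2=2, p_2 = 2*5 + 2 = 12, q_2 = 2*2 + 1 = 5.

2/1, 5/2, 12/5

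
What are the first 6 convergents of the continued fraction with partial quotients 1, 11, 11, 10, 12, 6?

1/1, 12/11, 133/122, 1342/1231, 16237/14894, 98764/90595

Using the convergent recurrence p_i = a_i*p_{i-1} + p_{i-2}, q_i = a_i*q_{i-1} + q_{i-2} with p_{-2}=0, p_{-1}=1, q_{-2}=1, q_{-1}=0:
  i=0: a_0=1, p_0 = 1*1 + 0 = 1, q_0 = 1*0 + 1 = 1.
  i=1: a_1=11, p_1 = 11*1 + 1 = 12, q_1 = 11*1 + 0 = 11.
  i=2: a_2=11, p_2 = 11*12 + 1 = 133, q_2 = 11*11 + 1 = 122.
  i=3: a_3=10, p_3 = 10*133 + 12 = 1342, q_3 = 10*122 + 11 = 1231.
  i=4: a_4=12, p_4 = 12*1342 + 133 = 16237, q_4 = 12*1231 + 122 = 14894.
  i=5: a_5=6, p_5 = 6*16237 + 1342 = 98764, q_5 = 6*14894 + 1231 = 90595.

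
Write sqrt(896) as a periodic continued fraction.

Write x_i = (sqrt(896) + m_i)/d_i with (m_0, d_0) = (0, 1). a_0 = floor(sqrt(896)) = 29, since 29^2 = 841 <= 896 < 900 = 30^2.
Iterate m_{i+1} = d_i*a_i - m_i, d_{i+1} = (896 - m_{i+1}^2)/d_i, a_{i+1} = floor((a_0 + m_{i+1})/d_{i+1}):
  m_1 = 1*29 - 0 = 29, d_1 = (896 - 29^2)/1 = 55/1 = 55, a_1 = floor((29 + 29)/55) = 1.
  m_2 = 55*1 - 29 = 26, d_2 = (896 - 26^2)/55 = 220/55 = 4, a_2 = floor((29 + 26)/4) = 13.
  m_3 = 4*13 - 26 = 26, d_3 = (896 - 26^2)/4 = 220/4 = 55, a_3 = floor((29 + 26)/55) = 1.
  m_4 = 55*1 - 26 = 29, d_4 = (896 - 29^2)/55 = 55/55 = 1, a_4 = floor((29 + 29)/1) = 58.
  m_5 = 1*58 - 29 = 29, d_5 = (896 - 29^2)/1 = 55/1 = 55: (m_5, d_5) = (m_1, d_1) = (29, 55), so from here the quotients repeat a_1, ..., a_4; the period length is 4.
Hence the expansion of sqrt(896) is a_0 = 29 followed by the repeating block 1, 13, 1, 58 (period 4).

[29; (1, 13, 1, 58)]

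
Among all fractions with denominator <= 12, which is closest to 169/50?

27/8

Expand x = 169/50 as a continued fraction with the Euclidean algorithm:
  169 = 3*50 + 19, so a_0 = 3.
  50 = 2*19 + 12, so a_1 = 2.
  19 = 1*12 + 7, so a_2 = 1.
  12 = 1*7 + 5, so a_3 = 1.
  7 = 1*5 + 2, so a_4 = 1.
  5 = 2*2 + 1, so a_5 = 2.
  2 = 2*1 + 0, so a_6 = 2.
so x = [3; 2, 1, 1, 1, 2, 2].
Convergents (p_i = a_i*p_{i-1} + p_{i-2}, q_i = a_i*q_{i-1} + q_{i-2} with p_{-2}=0, p_{-1}=1, q_{-2}=1, q_{-1}=0), until the denominator exceeds 12:
  i=0: a_0=3, p_0 = 3*1 + 0 = 3, q_0 = 3*0 + 1 = 1.
  i=1: a_1=2, p_1 = 2*3 + 1 = 7, q_1 = 2*1 + 0 = 2.
  i=2: a_2=1, p_2 = 1*7 + 3 = 10, q_2 = 1*2 + 1 = 3.
  i=3: a_3=1, p_3 = 1*10 + 7 = 17, q_3 = 1*3 + 2 = 5.
  i=4: a_4=1, p_4 = 1*17 + 10 = 27, q_4 = 1*5 + 3 = 8.
  i=5: a_5=2, p_5 = 2*27 + 17 = 71, q_5 = 2*8 + 5 = 21.
q_5 = 21 > 12, so the last convergent with denominator <= 12 is p_4/q_4 = 27/8.
The closest fraction with denominator <= 12 is either p_4/q_4 or the intermediate fraction (k*p_4 + p_3)/(k*q_4 + q_3) with the largest k >= 1 whose denominator stays <= 12; these approach x as k grows, and every other convergent or intermediate fraction in range is farther away.
Largest k: floor((12 - q_3)/q_4) = floor((12 - 5)/8) = 0.
Since k = 0, no intermediate fraction beyond p_4/q_4 has denominator <= 12, so the convergent 27/8 is the closest (its error is |169*8 - 27*50|/(50*8) = 2/400).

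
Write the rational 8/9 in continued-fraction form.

[0; 1, 8]

Run the Euclidean algorithm on 8 and 9; the successive quotients are the partial quotients a_0, a_1, ... (each step inverts the fractional part left over by the previous one):
  8 = 0*9 + 8, so a_0 = 0.
  9 = 1*8 + 1, so a_1 = 1.
  8 = 8*1 + 0, so a_2 = 8.
The remainder reaches 0 after 3 divisions, so the expansion has 3 partial quotients, read off in order.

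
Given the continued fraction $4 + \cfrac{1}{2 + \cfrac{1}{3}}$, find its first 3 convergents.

4/1, 9/2, 31/7

Using the convergent recurrence p_i = a_i*p_{i-1} + p_{i-2}, q_i = a_i*q_{i-1} + q_{i-2} with p_{-2}=0, p_{-1}=1, q_{-2}=1, q_{-1}=0:
  i=0: a_0=4, p_0 = 4*1 + 0 = 4, q_0 = 4*0 + 1 = 1.
  i=1: a_1=2, p_1 = 2*4 + 1 = 9, q_1 = 2*1 + 0 = 2.
  i=2: a_2=3, p_2 = 3*9 + 4 = 31, q_2 = 3*2 + 1 = 7.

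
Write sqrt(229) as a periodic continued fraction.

Write x_i = (sqrt(229) + m_i)/d_i with (m_0, d_0) = (0, 1). a_0 = floor(sqrt(229)) = 15, since 15^2 = 225 <= 229 < 256 = 16^2.
Iterate m_{i+1} = d_i*a_i - m_i, d_{i+1} = (229 - m_{i+1}^2)/d_i, a_{i+1} = floor((a_0 + m_{i+1})/d_{i+1}):
  m_1 = 1*15 - 0 = 15, d_1 = (229 - 15^2)/1 = 4/1 = 4, a_1 = floor((15 + 15)/4) = 7.
  m_2 = 4*7 - 15 = 13, d_2 = (229 - 13^2)/4 = 60/4 = 15, a_2 = floor((15 + 13)/15) = 1.
  m_3 = 15*1 - 13 = 2, d_3 = (229 - 2^2)/15 = 225/15 = 15, a_3 = floor((15 + 2)/15) = 1.
  m_4 = 15*1 - 2 = 13, d_4 = (229 - 13^2)/15 = 60/15 = 4, a_4 = floor((15 + 13)/4) = 7.
  m_5 = 4*7 - 13 = 15, d_5 = (229 - 15^2)/4 = 4/4 = 1, a_5 = floor((15 + 15)/1) = 30.
  m_6 = 1*30 - 15 = 15, d_6 = (229 - 15^2)/1 = 4/1 = 4: (m_6, d_6) = (m_1, d_1) = (15, 4), so from here the quotients repeat a_1, ..., a_5; the period length is 5.
Hence the expansion of sqrt(229) is a_0 = 15 followed by the repeating block 7, 1, 1, 7, 30 (period 5).

[15; (7, 1, 1, 7, 30)]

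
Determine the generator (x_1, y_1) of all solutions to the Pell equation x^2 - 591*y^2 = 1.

First expand sqrt(591) as a continued fraction. With x_i = (sqrt(591) + m_i)/d_i and (m_0, d_0) = (0, 1): a_0 = floor(sqrt(591)) = 24, since 24^2 = 576 <= 591 < 625 = 25^2.
Iterate m_{i+1} = d_i*a_i - m_i, d_{i+1} = (591 - m_{i+1}^2)/d_i, a_{i+1} = floor((a_0 + m_{i+1})/d_{i+1}):
  m_1 = 1*24 - 0 = 24, d_1 = (591 - 24^2)/1 = 15/1 = 15, a_1 = floor((24 + 24)/15) = 3.
  m_2 = 15*3 - 24 = 21, d_2 = (591 - 21^2)/15 = 150/15 = 10, a_2 = floor((24 + 21)/10) = 4.
  m_3 = 10*4 - 21 = 19, d_3 = (591 - 19^2)/10 = 230/10 = 23, a_3 = floor((24 + 19)/23) = 1.
  m_4 = 23*1 - 19 = 4, d_4 = (591 - 4^2)/23 = 575/23 = 25, a_4 = floor((24 + 4)/25) = 1.
  m_5 = 25*1 - 4 = 21, d_5 = (591 - 21^2)/25 = 150/25 = 6, a_5 = floor((24 + 21)/6) = 7.
  m_6 = 6*7 - 21 = 21, d_6 = (591 - 21^2)/6 = 150/6 = 25, a_6 = floor((24 + 21)/25) = 1.
  m_7 = 25*1 - 21 = 4, d_7 = (591 - 4^2)/25 = 575/25 = 23, a_7 = floor((24 + 4)/23) = 1.
  m_8 = 23*1 - 4 = 19, d_8 = (591 - 19^2)/23 = 230/23 = 10, a_8 = floor((24 + 19)/10) = 4.
  m_9 = 10*4 - 19 = 21, d_9 = (591 - 21^2)/10 = 150/10 = 15, a_9 = floor((24 + 21)/15) = 3.
  m_10 = 15*3 - 21 = 24, d_10 = (591 - 24^2)/15 = 15/15 = 1, a_10 = floor((24 + 24)/1) = 48.
  m_11 = 1*48 - 24 = 24, d_11 = (591 - 24^2)/1 = 15/1 = 15: (m_11, d_11) = (m_1, d_1) = (24, 15), so from here the quotients repeat a_1, ..., a_10; the period length is 10.
So sqrt(591) = [24; (3, 4, 1, 1, 7, 1, 1, 4, 3, 48)] with period length k = 10.
k is even, so the fundamental solution of x^2 - 591y^2 = 1 is (p_{k-1}, q_{k-1}) = (p_9, q_9); compute convergents through index 9.
Convergents (p_i = a_i*p_{i-1} + p_{i-2}, q_i = a_i*q_{i-1} + q_{i-2} with p_{-2}=0, p_{-1}=1, q_{-2}=1, q_{-1}=0):
  i=0: a_0=24, p_0 = 24*1 + 0 = 24, q_0 = 24*0 + 1 = 1.
  i=1: a_1=3, p_1 = 3*24 + 1 = 73, q_1 = 3*1 + 0 = 3.
  i=2: a_2=4, p_2 = 4*73 + 24 = 316, q_2 = 4*3 + 1 = 13.
  i=3: a_3=1, p_3 = 1*316 + 73 = 389, q_3 = 1*13 + 3 = 16.
  i=4: a_4=1, p_4 = 1*389 + 316 = 705, q_4 = 1*16 + 13 = 29.
  i=5: a_5=7, p_5 = 7*705 + 389 = 5324, q_5 = 7*29 + 16 = 219.
  i=6: a_6=1, p_6 = 1*5324 + 705 = 6029, q_6 = 1*219 + 29 = 248.
  i=7: a_7=1, p_7 = 1*6029 + 5324 = 11353, q_7 = 1*248 + 219 = 467.
  i=8: a_8=4, p_8 = 4*11353 + 6029 = 51441, q_8 = 4*467 + 248 = 2116.
  i=9: a_9=3, p_9 = 3*51441 + 11353 = 165676, q_9 = 3*2116 + 467 = 6815.
Check: 165676^2 - 591*6815^2 = 27448536976 - 27448536975 = 1, so (x, y) = (165676, 6815) solves the equation, and by the theorem it is the least positive solution.

(x, y) = (165676, 6815)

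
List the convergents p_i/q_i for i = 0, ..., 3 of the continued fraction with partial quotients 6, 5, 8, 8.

Using the convergent recurrence p_i = a_i*p_{i-1} + p_{i-2}, q_i = a_i*q_{i-1} + q_{i-2} with p_{-2}=0, p_{-1}=1, q_{-2}=1, q_{-1}=0:
  i=0: a_0=6, p_0 = 6*1 + 0 = 6, q_0 = 6*0 + 1 = 1.
  i=1: a_1=5, p_1 = 5*6 + 1 = 31, q_1 = 5*1 + 0 = 5.
  i=2: a_2=8, p_2 = 8*31 + 6 = 254, q_2 = 8*5 + 1 = 41.
  i=3: a_3=8, p_3 = 8*254 + 31 = 2063, q_3 = 8*41 + 5 = 333.

6/1, 31/5, 254/41, 2063/333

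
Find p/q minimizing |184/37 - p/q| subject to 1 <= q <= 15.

Expand x = 184/37 as a continued fraction with the Euclidean algorithm:
  184 = 4*37 + 36, so a_0 = 4.
  37 = 1*36 + 1, so a_1 = 1.
  36 = 36*1 + 0, so a_2 = 36.
so x = [4; 1, 36].
Convergents (p_i = a_i*p_{i-1} + p_{i-2}, q_i = a_i*q_{i-1} + q_{i-2} with p_{-2}=0, p_{-1}=1, q_{-2}=1, q_{-1}=0), until the denominator exceeds 15:
  i=0: a_0=4, p_0 = 4*1 + 0 = 4, q_0 = 4*0 + 1 = 1.
  i=1: a_1=1, p_1 = 1*4 + 1 = 5, q_1 = 1*1 + 0 = 1.
  i=2: a_2=36, p_2 = 36*5 + 4 = 184, q_2 = 36*1 + 1 = 37.
q_2 = 37 > 15, so the last convergent with denominator <= 15 is p_1/q_1 = 5/1.
The closest fraction with denominator <= 15 is either p_1/q_1 or the intermediate fraction (k*p_1 + p_0)/(k*q_1 + q_0) with the largest k >= 1 whose denominator stays <= 15; these approach x as k grows, and every other convergent or intermediate fraction in range is farther away.
Largest k: floor((15 - q_0)/q_1) = floor((15 - 1)/1) = 14.
That gives (14*5 + 4)/(14*1 + 1) = 74/15.
Compare the errors: |x - 5/1| = |184*1 - 5*37|/(37*1) = 1/37, and |x - 74/15| = |184*15 - 74*37|/(37*15) = 22/555.
Cross-multiplying, 1*555 = 555 < 814 = 22*37, so 1/37 is smaller: the convergent 5/1 is closer to x than 74/15.

5/1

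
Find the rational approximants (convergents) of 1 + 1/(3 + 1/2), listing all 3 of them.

1/1, 4/3, 9/7

Using the convergent recurrence p_i = a_i*p_{i-1} + p_{i-2}, q_i = a_i*q_{i-1} + q_{i-2} with p_{-2}=0, p_{-1}=1, q_{-2}=1, q_{-1}=0:
  i=0: a_0=1, p_0 = 1*1 + 0 = 1, q_0 = 1*0 + 1 = 1.
  i=1: a_1=3, p_1 = 3*1 + 1 = 4, q_1 = 3*1 + 0 = 3.
  i=2: a_2=2, p_2 = 2*4 + 1 = 9, q_2 = 2*3 + 1 = 7.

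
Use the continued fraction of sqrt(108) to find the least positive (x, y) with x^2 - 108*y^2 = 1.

(x, y) = (1351, 130)

First expand sqrt(108) as a continued fraction. With x_i = (sqrt(108) + m_i)/d_i and (m_0, d_0) = (0, 1): a_0 = floor(sqrt(108)) = 10, since 10^2 = 100 <= 108 < 121 = 11^2.
Iterate m_{i+1} = d_i*a_i - m_i, d_{i+1} = (108 - m_{i+1}^2)/d_i, a_{i+1} = floor((a_0 + m_{i+1})/d_{i+1}):
  m_1 = 1*10 - 0 = 10, d_1 = (108 - 10^2)/1 = 8/1 = 8, a_1 = floor((10 + 10)/8) = 2.
  m_2 = 8*2 - 10 = 6, d_2 = (108 - 6^2)/8 = 72/8 = 9, a_2 = floor((10 + 6)/9) = 1.
  m_3 = 9*1 - 6 = 3, d_3 = (108 - 3^2)/9 = 99/9 = 11, a_3 = floor((10 + 3)/11) = 1.
  m_4 = 11*1 - 3 = 8, d_4 = (108 - 8^2)/11 = 44/11 = 4, a_4 = floor((10 + 8)/4) = 4.
  m_5 = 4*4 - 8 = 8, d_5 = (108 - 8^2)/4 = 44/4 = 11, a_5 = floor((10 + 8)/11) = 1.
  m_6 = 11*1 - 8 = 3, d_6 = (108 - 3^2)/11 = 99/11 = 9, a_6 = floor((10 + 3)/9) = 1.
  m_7 = 9*1 - 3 = 6, d_7 = (108 - 6^2)/9 = 72/9 = 8, a_7 = floor((10 + 6)/8) = 2.
  m_8 = 8*2 - 6 = 10, d_8 = (108 - 10^2)/8 = 8/8 = 1, a_8 = floor((10 + 10)/1) = 20.
  m_9 = 1*20 - 10 = 10, d_9 = (108 - 10^2)/1 = 8/1 = 8: (m_9, d_9) = (m_1, d_1) = (10, 8), so from here the quotients repeat a_1, ..., a_8; the period length is 8.
So sqrt(108) = [10; (2, 1, 1, 4, 1, 1, 2, 20)] with period length k = 8.
k is even, so the fundamental solution of x^2 - 108y^2 = 1 is (p_{k-1}, q_{k-1}) = (p_7, q_7); compute convergents through index 7.
Convergents (p_i = a_i*p_{i-1} + p_{i-2}, q_i = a_i*q_{i-1} + q_{i-2} with p_{-2}=0, p_{-1}=1, q_{-2}=1, q_{-1}=0):
  i=0: a_0=10, p_0 = 10*1 + 0 = 10, q_0 = 10*0 + 1 = 1.
  i=1: a_1=2, p_1 = 2*10 + 1 = 21, q_1 = 2*1 + 0 = 2.
  i=2: a_2=1, p_2 = 1*21 + 10 = 31, q_2 = 1*2 + 1 = 3.
  i=3: a_3=1, p_3 = 1*31 + 21 = 52, q_3 = 1*3 + 2 = 5.
  i=4: a_4=4, p_4 = 4*52 + 31 = 239, q_4 = 4*5 + 3 = 23.
  i=5: a_5=1, p_5 = 1*239 + 52 = 291, q_5 = 1*23 + 5 = 28.
  i=6: a_6=1, p_6 = 1*291 + 239 = 530, q_6 = 1*28 + 23 = 51.
  i=7: a_7=2, p_7 = 2*530 + 291 = 1351, q_7 = 2*51 + 28 = 130.
Check: 1351^2 - 108*130^2 = 1825201 - 1825200 = 1, so (x, y) = (1351, 130) solves the equation, and by the theorem it is the least positive solution.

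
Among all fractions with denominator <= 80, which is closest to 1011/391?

Expand x = 1011/391 as a continued fraction with the Euclidean algorithm:
  1011 = 2*391 + 229, so a_0 = 2.
  391 = 1*229 + 162, so a_1 = 1.
  229 = 1*162 + 67, so a_2 = 1.
  162 = 2*67 + 28, so a_3 = 2.
  67 = 2*28 + 11, so a_4 = 2.
  28 = 2*11 + 6, so a_5 = 2.
  11 = 1*6 + 5, so a_6 = 1.
  6 = 1*5 + 1, so a_7 = 1.
  5 = 5*1 + 0, so a_8 = 5.
so x = [2; 1, 1, 2, 2, 2, 1, 1, 5].
Convergents (p_i = a_i*p_{i-1} + p_{i-2}, q_i = a_i*q_{i-1} + q_{i-2} with p_{-2}=0, p_{-1}=1, q_{-2}=1, q_{-1}=0), until the denominator exceeds 80:
  i=0: a_0=2, p_0 = 2*1 + 0 = 2, q_0 = 2*0 + 1 = 1.
  i=1: a_1=1, p_1 = 1*2 + 1 = 3, q_1 = 1*1 + 0 = 1.
  i=2: a_2=1, p_2 = 1*3 + 2 = 5, q_2 = 1*1 + 1 = 2.
  i=3: a_3=2, p_3 = 2*5 + 3 = 13, q_3 = 2*2 + 1 = 5.
  i=4: a_4=2, p_4 = 2*13 + 5 = 31, q_4 = 2*5 + 2 = 12.
  i=5: a_5=2, p_5 = 2*31 + 13 = 75, q_5 = 2*12 + 5 = 29.
  i=6: a_6=1, p_6 = 1*75 + 31 = 106, q_6 = 1*29 + 12 = 41.
  i=7: a_7=1, p_7 = 1*106 + 75 = 181, q_7 = 1*41 + 29 = 70.
  i=8: a_8=5, p_8 = 5*181 + 106 = 1011, q_8 = 5*70 + 41 = 391.
q_8 = 391 > 80, so the last convergent with denominator <= 80 is p_7/q_7 = 181/70.
The closest fraction with denominator <= 80 is either p_7/q_7 or the intermediate fraction (k*p_7 + p_6)/(k*q_7 + q_6) with the largest k >= 1 whose denominator stays <= 80; these approach x as k grows, and every other convergent or intermediate fraction in range is farther away.
Largest k: floor((80 - q_6)/q_7) = floor((80 - 41)/70) = 0.
Since k = 0, no intermediate fraction beyond p_7/q_7 has denominator <= 80, so the convergent 181/70 is the closest (its error is |1011*70 - 181*391|/(391*70) = 1/27370).

181/70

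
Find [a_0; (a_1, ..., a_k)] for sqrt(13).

Write x_i = (sqrt(13) + m_i)/d_i with (m_0, d_0) = (0, 1). a_0 = floor(sqrt(13)) = 3, since 3^2 = 9 <= 13 < 16 = 4^2.
Iterate m_{i+1} = d_i*a_i - m_i, d_{i+1} = (13 - m_{i+1}^2)/d_i, a_{i+1} = floor((a_0 + m_{i+1})/d_{i+1}):
  m_1 = 1*3 - 0 = 3, d_1 = (13 - 3^2)/1 = 4/1 = 4, a_1 = floor((3 + 3)/4) = 1.
  m_2 = 4*1 - 3 = 1, d_2 = (13 - 1^2)/4 = 12/4 = 3, a_2 = floor((3 + 1)/3) = 1.
  m_3 = 3*1 - 1 = 2, d_3 = (13 - 2^2)/3 = 9/3 = 3, a_3 = floor((3 + 2)/3) = 1.
  m_4 = 3*1 - 2 = 1, d_4 = (13 - 1^2)/3 = 12/3 = 4, a_4 = floor((3 + 1)/4) = 1.
  m_5 = 4*1 - 1 = 3, d_5 = (13 - 3^2)/4 = 4/4 = 1, a_5 = floor((3 + 3)/1) = 6.
  m_6 = 1*6 - 3 = 3, d_6 = (13 - 3^2)/1 = 4/1 = 4: (m_6, d_6) = (m_1, d_1) = (3, 4), so from here the quotients repeat a_1, ..., a_5; the period length is 5.
Hence the expansion of sqrt(13) is a_0 = 3 followed by the repeating block 1, 1, 1, 1, 6 (period 5).

[3; (1, 1, 1, 1, 6)]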